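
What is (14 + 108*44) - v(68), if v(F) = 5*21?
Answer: 4661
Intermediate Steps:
v(F) = 105
(14 + 108*44) - v(68) = (14 + 108*44) - 1*105 = (14 + 4752) - 105 = 4766 - 105 = 4661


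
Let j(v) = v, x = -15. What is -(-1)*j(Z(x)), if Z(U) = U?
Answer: -15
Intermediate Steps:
-(-1)*j(Z(x)) = -(-1)*(-15) = -1*15 = -15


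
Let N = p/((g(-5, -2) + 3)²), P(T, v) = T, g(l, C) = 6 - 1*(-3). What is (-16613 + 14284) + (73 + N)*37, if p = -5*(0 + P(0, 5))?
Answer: 372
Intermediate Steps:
g(l, C) = 9 (g(l, C) = 6 + 3 = 9)
p = 0 (p = -5*(0 + 0) = -5*0 = 0)
N = 0 (N = 0/((9 + 3)²) = 0/(12²) = 0/144 = 0*(1/144) = 0)
(-16613 + 14284) + (73 + N)*37 = (-16613 + 14284) + (73 + 0)*37 = -2329 + 73*37 = -2329 + 2701 = 372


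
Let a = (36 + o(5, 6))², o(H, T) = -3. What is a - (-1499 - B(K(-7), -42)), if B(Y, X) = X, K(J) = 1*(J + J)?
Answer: 2546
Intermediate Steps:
K(J) = 2*J (K(J) = 1*(2*J) = 2*J)
a = 1089 (a = (36 - 3)² = 33² = 1089)
a - (-1499 - B(K(-7), -42)) = 1089 - (-1499 - 1*(-42)) = 1089 - (-1499 + 42) = 1089 - 1*(-1457) = 1089 + 1457 = 2546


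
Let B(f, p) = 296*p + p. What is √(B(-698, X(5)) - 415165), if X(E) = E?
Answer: 4*I*√25855 ≈ 643.18*I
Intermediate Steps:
B(f, p) = 297*p
√(B(-698, X(5)) - 415165) = √(297*5 - 415165) = √(1485 - 415165) = √(-413680) = 4*I*√25855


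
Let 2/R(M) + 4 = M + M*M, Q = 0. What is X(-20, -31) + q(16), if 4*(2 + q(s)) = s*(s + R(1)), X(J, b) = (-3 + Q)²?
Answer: 67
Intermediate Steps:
R(M) = 2/(-4 + M + M²) (R(M) = 2/(-4 + (M + M*M)) = 2/(-4 + (M + M²)) = 2/(-4 + M + M²))
X(J, b) = 9 (X(J, b) = (-3 + 0)² = (-3)² = 9)
q(s) = -2 + s*(-1 + s)/4 (q(s) = -2 + (s*(s + 2/(-4 + 1 + 1²)))/4 = -2 + (s*(s + 2/(-4 + 1 + 1)))/4 = -2 + (s*(s + 2/(-2)))/4 = -2 + (s*(s + 2*(-½)))/4 = -2 + (s*(s - 1))/4 = -2 + (s*(-1 + s))/4 = -2 + s*(-1 + s)/4)
X(-20, -31) + q(16) = 9 + (-2 - ¼*16 + (¼)*16²) = 9 + (-2 - 4 + (¼)*256) = 9 + (-2 - 4 + 64) = 9 + 58 = 67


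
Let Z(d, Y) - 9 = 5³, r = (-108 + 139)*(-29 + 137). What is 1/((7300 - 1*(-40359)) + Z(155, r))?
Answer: 1/47793 ≈ 2.0924e-5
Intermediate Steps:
r = 3348 (r = 31*108 = 3348)
Z(d, Y) = 134 (Z(d, Y) = 9 + 5³ = 9 + 125 = 134)
1/((7300 - 1*(-40359)) + Z(155, r)) = 1/((7300 - 1*(-40359)) + 134) = 1/((7300 + 40359) + 134) = 1/(47659 + 134) = 1/47793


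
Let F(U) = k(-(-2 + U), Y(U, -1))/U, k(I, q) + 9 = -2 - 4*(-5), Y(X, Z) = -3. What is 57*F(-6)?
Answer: -171/2 ≈ -85.500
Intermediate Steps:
k(I, q) = 9 (k(I, q) = -9 + (-2 - 4*(-5)) = -9 + (-2 + 20) = -9 + 18 = 9)
F(U) = 9/U
57*F(-6) = 57*(9/(-6)) = 57*(9*(-⅙)) = 57*(-3/2) = -171/2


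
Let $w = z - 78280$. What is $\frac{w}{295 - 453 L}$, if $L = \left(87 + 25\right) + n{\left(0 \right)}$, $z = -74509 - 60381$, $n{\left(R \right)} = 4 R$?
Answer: $\frac{213170}{50441} \approx 4.2261$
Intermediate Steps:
$z = -134890$
$L = 112$ ($L = \left(87 + 25\right) + 4 \cdot 0 = 112 + 0 = 112$)
$w = -213170$ ($w = -134890 - 78280 = -213170$)
$\frac{w}{295 - 453 L} = - \frac{213170}{295 - 50736} = - \frac{213170}{-50441} = \left(-213170\right) \left(- \frac{1}{50441}\right) = \frac{213170}{50441}$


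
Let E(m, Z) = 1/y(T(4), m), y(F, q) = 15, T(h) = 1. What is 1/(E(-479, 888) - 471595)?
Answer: -15/7073924 ≈ -2.1205e-6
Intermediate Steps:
E(m, Z) = 1/15
1/(E(-479, 888) - 471595) = 1/(1/15 - 471595) = 1/(-7073924/15) = -15/7073924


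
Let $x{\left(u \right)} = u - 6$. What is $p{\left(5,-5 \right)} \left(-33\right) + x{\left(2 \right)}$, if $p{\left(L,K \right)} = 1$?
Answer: $-37$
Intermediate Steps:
$x{\left(u \right)} = -6 + u$
$p{\left(5,-5 \right)} \left(-33\right) + x{\left(2 \right)} = 1 \left(-33\right) + \left(-6 + 2\right) = -33 - 4 = -37$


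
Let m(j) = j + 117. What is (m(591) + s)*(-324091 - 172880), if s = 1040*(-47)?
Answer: 23940087012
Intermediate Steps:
m(j) = 117 + j
s = -48880
(m(591) + s)*(-324091 - 172880) = ((117 + 591) - 48880)*(-324091 - 172880) = (708 - 48880)*(-496971) = -48172*(-496971) = 23940087012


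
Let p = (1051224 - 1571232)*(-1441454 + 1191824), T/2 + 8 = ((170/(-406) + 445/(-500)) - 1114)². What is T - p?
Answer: -26746105821073171711/206045000 ≈ -1.2981e+11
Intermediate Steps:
T = 512601033628289/206045000 (T = -16 + 2*((170/(-406) + 445/(-500)) - 1114)² = -16 + 2*((170*(-1/406) + 445*(-1/500)) - 1114)² = -16 + 2*((-85/203 - 89/100) - 1114)² = -16 + 2*(-26567/20300 - 1114)² = -16 + 2*(-22640767/20300)² = -16 + 2*(512604330348289/412090000) = -16 + 512604330348289/206045000 = 512601033628289/206045000 ≈ 2.4878e+6)
p = 129809597040 (p = -520008*(-249630) = 129809597040)
T - p = 512601033628289/206045000 - 1*129809597040 = 512601033628289/206045000 - 129809597040 = -26746105821073171711/206045000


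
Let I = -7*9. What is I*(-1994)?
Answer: 125622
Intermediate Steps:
I = -63
I*(-1994) = -63*(-1994) = 125622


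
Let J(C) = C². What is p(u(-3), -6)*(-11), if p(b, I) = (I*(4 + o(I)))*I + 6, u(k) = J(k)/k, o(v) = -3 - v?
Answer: -2838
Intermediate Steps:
u(k) = k (u(k) = k²/k = k)
p(b, I) = 6 + I²*(1 - I) (p(b, I) = (I*(4 + (-3 - I)))*I + 6 = (I*(1 - I))*I + 6 = I²*(1 - I) + 6 = 6 + I²*(1 - I))
p(u(-3), -6)*(-11) = (6 + (-6)² - 1*(-6)³)*(-11) = (6 + 36 - 1*(-216))*(-11) = (6 + 36 + 216)*(-11) = 258*(-11) = -2838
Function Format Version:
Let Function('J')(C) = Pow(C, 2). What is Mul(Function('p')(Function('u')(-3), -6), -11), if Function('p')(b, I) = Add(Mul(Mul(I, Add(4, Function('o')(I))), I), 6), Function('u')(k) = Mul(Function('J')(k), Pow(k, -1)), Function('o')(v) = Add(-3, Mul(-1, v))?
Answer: -2838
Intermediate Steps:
Function('u')(k) = k (Function('u')(k) = Mul(Pow(k, 2), Pow(k, -1)) = k)
Function('p')(b, I) = Add(6, Mul(Pow(I, 2), Add(1, Mul(-1, I)))) (Function('p')(b, I) = Add(Mul(Mul(I, Add(4, Add(-3, Mul(-1, I)))), I), 6) = Add(Mul(Mul(I, Add(1, Mul(-1, I))), I), 6) = Add(Mul(Pow(I, 2), Add(1, Mul(-1, I))), 6) = Add(6, Mul(Pow(I, 2), Add(1, Mul(-1, I)))))
Mul(Function('p')(Function('u')(-3), -6), -11) = Mul(Add(6, Pow(-6, 2), Mul(-1, Pow(-6, 3))), -11) = Mul(Add(6, 36, Mul(-1, -216)), -11) = Mul(Add(6, 36, 216), -11) = Mul(258, -11) = -2838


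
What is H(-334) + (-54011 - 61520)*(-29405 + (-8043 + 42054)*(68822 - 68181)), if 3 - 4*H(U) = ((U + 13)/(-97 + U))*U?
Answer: -4336377258552317/1724 ≈ -2.5153e+12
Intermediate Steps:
H(U) = 3/4 - U*(13 + U)/(4*(-97 + U)) (H(U) = 3/4 - (U + 13)/(-97 + U)*U/4 = 3/4 - (13 + U)/(-97 + U)*U/4 = 3/4 - U*(13 + U)/(4*(-97 + U)))
H(-334) + (-54011 - 61520)*(-29405 + (-8043 + 42054)*(68822 - 68181)) = (-291 - 1*(-334)**2 - 10*(-334))/(4*(-97 - 334)) + (-54011 - 61520)*(-29405 + (-8043 + 42054)*(68822 - 68181)) = (1/4)*(-291 - 1*111556 + 3340)/(-431) - 115531*(-29405 + 34011*641) = (1/4)*(-1/431)*(-291 - 111556 + 3340) - 115531*(-29405 + 21801051) = (1/4)*(-1/431)*(-108507) - 115531*21771646 = 108507/1724 - 2515300034026 = -4336377258552317/1724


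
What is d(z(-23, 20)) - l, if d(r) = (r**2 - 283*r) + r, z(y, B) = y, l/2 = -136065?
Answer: 279145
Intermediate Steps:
l = -272130 (l = 2*(-136065) = -272130)
d(r) = r**2 - 282*r
d(z(-23, 20)) - l = -23*(-282 - 23) - 1*(-272130) = -23*(-305) + 272130 = 7015 + 272130 = 279145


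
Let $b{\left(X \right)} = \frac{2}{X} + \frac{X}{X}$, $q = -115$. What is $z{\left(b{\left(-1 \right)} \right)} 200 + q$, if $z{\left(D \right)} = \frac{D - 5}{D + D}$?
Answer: $485$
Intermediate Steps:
$b{\left(X \right)} = 1 + \frac{2}{X}$ ($b{\left(X \right)} = \frac{2}{X} + 1 = 1 + \frac{2}{X}$)
$z{\left(D \right)} = \frac{-5 + D}{2 D}$
$z{\left(b{\left(-1 \right)} \right)} 200 + q = \frac{-5 + \frac{2 - 1}{-1}}{2 \frac{2 - 1}{-1}} \cdot 200 - 115 = \frac{-5 - 1}{2 \left(\left(-1\right) 1\right)} 200 - 115 = \frac{-5 - 1}{2 \left(-1\right)} 200 - 115 = \frac{1}{2} \left(-1\right) \left(-6\right) 200 - 115 = 3 \cdot 200 - 115 = 600 - 115 = 485$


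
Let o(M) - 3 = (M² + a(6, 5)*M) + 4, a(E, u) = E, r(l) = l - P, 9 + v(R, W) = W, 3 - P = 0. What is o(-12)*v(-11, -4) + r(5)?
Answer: -1025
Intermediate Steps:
P = 3 (P = 3 - 1*0 = 3 + 0 = 3)
v(R, W) = -9 + W
r(l) = -3 + l (r(l) = l - 1*3 = l - 3 = -3 + l)
o(M) = 7 + M² + 6*M (o(M) = 3 + ((M² + 6*M) + 4) = 3 + (4 + M² + 6*M) = 7 + M² + 6*M)
o(-12)*v(-11, -4) + r(5) = (7 + (-12)² + 6*(-12))*(-9 - 4) + (-3 + 5) = (7 + 144 - 72)*(-13) + 2 = 79*(-13) + 2 = -1027 + 2 = -1025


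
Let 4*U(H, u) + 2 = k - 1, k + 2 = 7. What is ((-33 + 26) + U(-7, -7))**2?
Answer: 169/4 ≈ 42.250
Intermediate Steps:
k = 5 (k = -2 + 7 = 5)
U(H, u) = 1/2 (U(H, u) = -1/2 + (5 - 1)/4 = -1/2 + (1/4)*4 = -1/2 + 1 = 1/2)
((-33 + 26) + U(-7, -7))**2 = ((-33 + 26) + 1/2)**2 = (-7 + 1/2)**2 = (-13/2)**2 = 169/4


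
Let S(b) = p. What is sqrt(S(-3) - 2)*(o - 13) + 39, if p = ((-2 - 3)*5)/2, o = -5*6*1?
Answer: 39 - 43*I*sqrt(58)/2 ≈ 39.0 - 163.74*I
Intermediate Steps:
o = -30 (o = -30*1 = -30)
p = -25/2 (p = -5*5*(1/2) = -25*1/2 = -25/2 ≈ -12.500)
S(b) = -25/2
sqrt(S(-3) - 2)*(o - 13) + 39 = sqrt(-25/2 - 2)*(-30 - 13) + 39 = sqrt(-29/2)*(-43) + 39 = (I*sqrt(58)/2)*(-43) + 39 = -43*I*sqrt(58)/2 + 39 = 39 - 43*I*sqrt(58)/2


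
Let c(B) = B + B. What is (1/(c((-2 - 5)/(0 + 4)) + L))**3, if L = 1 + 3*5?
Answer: 8/15625 ≈ 0.00051200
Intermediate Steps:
c(B) = 2*B
L = 16 (L = 1 + 15 = 16)
(1/(c((-2 - 5)/(0 + 4)) + L))**3 = (1/(2*((-2 - 5)/(0 + 4)) + 16))**3 = (1/(2*(-7/4) + 16))**3 = (1/(-7/2 + 16))**3 = (1/(25/2))**3 = (2/25)**3 = 8/15625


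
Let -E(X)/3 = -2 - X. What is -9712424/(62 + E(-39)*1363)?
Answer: 9712424/151231 ≈ 64.222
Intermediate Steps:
E(X) = 6 + 3*X (E(X) = -3*(-2 - X) = 6 + 3*X)
-9712424/(62 + E(-39)*1363) = -9712424/(62 + (6 + 3*(-39))*1363) = -9712424/(62 + (6 - 117)*1363) = -9712424/(62 - 111*1363) = -9712424/(62 - 151293) = -9712424/(-151231) = -9712424*(-1/151231) = 9712424/151231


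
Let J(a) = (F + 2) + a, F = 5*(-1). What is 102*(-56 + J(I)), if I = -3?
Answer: -6324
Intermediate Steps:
F = -5
J(a) = -3 + a (J(a) = (-5 + 2) + a = -3 + a)
102*(-56 + J(I)) = 102*(-56 + (-3 - 3)) = 102*(-56 - 6) = 102*(-62) = -6324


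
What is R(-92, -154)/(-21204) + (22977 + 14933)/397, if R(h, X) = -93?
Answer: 8643877/90516 ≈ 95.496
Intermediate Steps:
R(-92, -154)/(-21204) + (22977 + 14933)/397 = -93/(-21204) + (22977 + 14933)/397 = -93*(-1/21204) + 37910*(1/397) = 1/228 + 37910/397 = 8643877/90516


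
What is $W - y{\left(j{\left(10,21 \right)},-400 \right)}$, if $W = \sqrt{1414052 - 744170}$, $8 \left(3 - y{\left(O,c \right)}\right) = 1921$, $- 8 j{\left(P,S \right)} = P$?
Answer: $\frac{1897}{8} + \sqrt{669882} \approx 1055.6$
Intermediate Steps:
$j{\left(P,S \right)} = - \frac{P}{8}$
$y{\left(O,c \right)} = - \frac{1897}{8}$ ($y{\left(O,c \right)} = 3 - \frac{1921}{8} = - \frac{1897}{8}$)
$W = \sqrt{669882} \approx 818.46$
$W - y{\left(j{\left(10,21 \right)},-400 \right)} = \sqrt{669882} - - \frac{1897}{8} = \sqrt{669882} + \frac{1897}{8} = \frac{1897}{8} + \sqrt{669882}$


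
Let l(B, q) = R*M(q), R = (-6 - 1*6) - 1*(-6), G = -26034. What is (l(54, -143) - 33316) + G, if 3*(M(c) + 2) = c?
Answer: -59052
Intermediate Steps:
M(c) = -2 + c/3
R = -6 (R = (-6 - 6) + 6 = -12 + 6 = -6)
l(B, q) = 12 - 2*q (l(B, q) = -6*(-2 + q/3) = 12 - 2*q)
(l(54, -143) - 33316) + G = ((12 - 2*(-143)) - 33316) - 26034 = ((12 + 286) - 33316) - 26034 = (298 - 33316) - 26034 = -33018 - 26034 = -59052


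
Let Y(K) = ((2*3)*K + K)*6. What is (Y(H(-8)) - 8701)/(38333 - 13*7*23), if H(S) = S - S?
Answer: -8701/36240 ≈ -0.24009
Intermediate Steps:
H(S) = 0
Y(K) = 42*K (Y(K) = (6*K + K)*6 = (7*K)*6 = 42*K)
(Y(H(-8)) - 8701)/(38333 - 13*7*23) = (42*0 - 8701)/(38333 - 13*7*23) = (0 - 8701)/(38333 - 91*23) = -8701/(38333 - 2093) = -8701/36240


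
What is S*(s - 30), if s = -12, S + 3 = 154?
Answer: -6342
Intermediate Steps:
S = 151 (S = -3 + 154 = 151)
S*(s - 30) = 151*(-12 - 30) = 151*(-42) = -6342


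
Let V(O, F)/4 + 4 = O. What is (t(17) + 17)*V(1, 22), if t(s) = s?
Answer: -408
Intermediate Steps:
V(O, F) = -16 + 4*O
(t(17) + 17)*V(1, 22) = (17 + 17)*(-16 + 4*1) = 34*(-16 + 4) = 34*(-12) = -408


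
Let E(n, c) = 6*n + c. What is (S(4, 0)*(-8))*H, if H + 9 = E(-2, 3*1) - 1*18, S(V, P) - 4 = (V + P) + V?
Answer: 3456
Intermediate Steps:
E(n, c) = c + 6*n
S(V, P) = 4 + P + 2*V (S(V, P) = 4 + ((V + P) + V) = 4 + ((P + V) + V) = 4 + (P + 2*V) = 4 + P + 2*V)
H = -36 (H = -9 + ((3*1 + 6*(-2)) - 1*18) = -9 + ((3 - 12) - 18) = -9 + (-9 - 18) = -9 - 27 = -36)
(S(4, 0)*(-8))*H = ((4 + 0 + 2*4)*(-8))*(-36) = ((4 + 0 + 8)*(-8))*(-36) = (12*(-8))*(-36) = -96*(-36) = 3456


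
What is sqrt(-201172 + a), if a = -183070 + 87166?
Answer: 2*I*sqrt(74269) ≈ 545.05*I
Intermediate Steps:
a = -95904
sqrt(-201172 + a) = sqrt(-201172 - 95904) = sqrt(-297076) = 2*I*sqrt(74269)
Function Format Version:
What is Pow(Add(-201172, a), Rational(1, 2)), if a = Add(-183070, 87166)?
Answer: Mul(2, I, Pow(74269, Rational(1, 2))) ≈ Mul(545.05, I)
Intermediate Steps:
a = -95904
Pow(Add(-201172, a), Rational(1, 2)) = Pow(Add(-201172, -95904), Rational(1, 2)) = Pow(-297076, Rational(1, 2)) = Mul(2, I, Pow(74269, Rational(1, 2)))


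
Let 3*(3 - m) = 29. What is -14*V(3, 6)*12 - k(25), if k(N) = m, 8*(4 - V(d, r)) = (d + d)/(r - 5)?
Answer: -1618/3 ≈ -539.33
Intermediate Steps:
V(d, r) = 4 - d/(4*(-5 + r)) (V(d, r) = 4 - (d + d)/(8*(r - 5)) = 4 - 2*d/(8*(-5 + r)) = 4 - d/(4*(-5 + r)))
m = -20/3 (m = 3 - ⅓*29 = 3 - 29/3 = -20/3 ≈ -6.6667)
k(N) = -20/3
-14*V(3, 6)*12 - k(25) = -7*(-80 - 1*3 + 16*6)/(2*(-5 + 6))*12 - 1*(-20/3) = -7*(-80 - 3 + 96)/(2*1)*12 + 20/3 = -7*13/2*12 + 20/3 = -14*13/4*12 + 20/3 = -91/2*12 + 20/3 = -546 + 20/3 = -1618/3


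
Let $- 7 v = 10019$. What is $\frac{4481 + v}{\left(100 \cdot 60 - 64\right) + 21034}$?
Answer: $\frac{3558}{31465} \approx 0.11308$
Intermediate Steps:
$v = - \frac{10019}{7}$ ($v = \left(- \frac{1}{7}\right) 10019 = - \frac{10019}{7} \approx -1431.3$)
$\frac{4481 + v}{\left(100 \cdot 60 - 64\right) + 21034} = \frac{4481 - \frac{10019}{7}}{\left(100 \cdot 60 - 64\right) + 21034} = \frac{21348}{7 \left(\left(6000 - 64\right) + 21034\right)} = \frac{21348}{7 \left(5936 + 21034\right)} = \frac{21348}{7 \cdot 26970} = \frac{21348}{7} \cdot \frac{1}{26970} = \frac{3558}{31465}$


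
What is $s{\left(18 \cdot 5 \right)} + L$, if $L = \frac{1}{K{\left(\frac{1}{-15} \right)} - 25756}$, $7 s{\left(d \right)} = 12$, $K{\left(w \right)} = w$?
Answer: $\frac{4635987}{2704387} \approx 1.7142$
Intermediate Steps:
$s{\left(d \right)} = \frac{12}{7}$ ($s{\left(d \right)} = \frac{1}{7} \cdot 12 = \frac{12}{7}$)
$L = - \frac{15}{386341}$ ($L = \frac{1}{\frac{1}{-15} - 25756} = \frac{1}{- \frac{1}{15} - 25756} = \frac{1}{- \frac{386341}{15}} = - \frac{15}{386341} \approx -3.8826 \cdot 10^{-5}$)
$s{\left(18 \cdot 5 \right)} + L = \frac{12}{7} - \frac{15}{386341} = \frac{4635987}{2704387}$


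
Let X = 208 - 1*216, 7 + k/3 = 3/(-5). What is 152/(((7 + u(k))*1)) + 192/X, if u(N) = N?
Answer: -2656/79 ≈ -33.620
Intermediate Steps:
k = -114/5 (k = -21 + 3*(3/(-5)) = -21 + 3*(3*(-⅕)) = -21 + 3*(-⅗) = -21 - 9/5 = -114/5 ≈ -22.800)
X = -8 (X = 208 - 216 = -8)
152/(((7 + u(k))*1)) + 192/X = 152/(((7 - 114/5)*1)) + 192/(-8) = 152/((-79/5*1)) + 192*(-⅛) = 152/(-79/5) - 24 = 152*(-5/79) - 24 = -760/79 - 24 = -2656/79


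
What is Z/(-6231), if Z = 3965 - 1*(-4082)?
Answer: -8047/6231 ≈ -1.2914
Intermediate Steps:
Z = 8047 (Z = 3965 + 4082 = 8047)
Z/(-6231) = 8047/(-6231) = 8047*(-1/6231) = -8047/6231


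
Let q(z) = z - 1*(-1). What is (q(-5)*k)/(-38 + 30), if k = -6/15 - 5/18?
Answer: -61/180 ≈ -0.33889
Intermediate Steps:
q(z) = 1 + z (q(z) = z + 1 = 1 + z)
k = -61/90 (k = -6*1/15 - 5*1/18 = -2/5 - 5/18 = -61/90 ≈ -0.67778)
(q(-5)*k)/(-38 + 30) = ((1 - 5)*(-61/90))/(-38 + 30) = -4*(-61/90)/(-8) = (122/45)*(-1/8) = -61/180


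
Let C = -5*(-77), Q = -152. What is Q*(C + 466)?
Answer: -129352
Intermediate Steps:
C = 385
Q*(C + 466) = -152*(385 + 466) = -152*851 = -129352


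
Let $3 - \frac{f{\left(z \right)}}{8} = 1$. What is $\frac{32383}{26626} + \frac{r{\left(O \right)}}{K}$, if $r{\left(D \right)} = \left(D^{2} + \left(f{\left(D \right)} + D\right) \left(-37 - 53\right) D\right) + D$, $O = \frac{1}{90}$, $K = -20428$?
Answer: $\frac{2680881043687}{2202859508400} \approx 1.217$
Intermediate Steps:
$f{\left(z \right)} = 16$ ($f{\left(z \right)} = 24 - 8 = 16$)
$O = \frac{1}{90} \approx 0.011111$
$r{\left(D \right)} = D + D^{2} + D \left(-1440 - 90 D\right)$ ($r{\left(D \right)} = \left(D^{2} + \left(16 + D\right) \left(-37 - 53\right) D\right) + D = \left(D^{2} + \left(16 + D\right) \left(-90\right) D\right) + D = \left(D^{2} + \left(-1440 - 90 D\right) D\right) + D = \left(D^{2} + D \left(-1440 - 90 D\right)\right) + D = D + D^{2} + D \left(-1440 - 90 D\right)$)
$\frac{32383}{26626} + \frac{r{\left(O \right)}}{K} = \frac{32383}{26626} + \frac{\left(-1\right) \frac{1}{90} \left(1439 + 89 \cdot \frac{1}{90}\right)}{-20428} = 32383 \cdot \frac{1}{26626} + \left(-1\right) \frac{1}{90} \left(1439 + \frac{89}{90}\right) \left(- \frac{1}{20428}\right) = \frac{32383}{26626} + \left(-1\right) \frac{1}{90} \cdot \frac{129599}{90} \left(- \frac{1}{20428}\right) = \frac{32383}{26626} - - \frac{129599}{165466800} = \frac{32383}{26626} + \frac{129599}{165466800} = \frac{2680881043687}{2202859508400}$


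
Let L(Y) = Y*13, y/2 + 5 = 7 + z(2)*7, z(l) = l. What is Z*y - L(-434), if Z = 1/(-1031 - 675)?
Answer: 4812610/853 ≈ 5642.0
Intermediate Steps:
y = 32 (y = -10 + 2*(7 + 2*7) = -10 + 2*(7 + 14) = -10 + 2*21 = -10 + 42 = 32)
L(Y) = 13*Y
Z = -1/1706 (Z = 1/(-1706) = -1/1706 ≈ -0.00058617)
Z*y - L(-434) = -1/1706*32 - 13*(-434) = -16/853 - 1*(-5642) = -16/853 + 5642 = 4812610/853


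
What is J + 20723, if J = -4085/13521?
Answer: 280191598/13521 ≈ 20723.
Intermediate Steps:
J = -4085/13521 (J = -4085*1/13521 = -4085/13521 ≈ -0.30212)
J + 20723 = -4085/13521 + 20723 = 280191598/13521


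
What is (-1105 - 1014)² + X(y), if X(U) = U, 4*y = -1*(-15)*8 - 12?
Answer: 4490188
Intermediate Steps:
y = 27 (y = (-1*(-15)*8 - 12)/4 = (15*8 - 12)/4 = (120 - 12)/4 = (¼)*108 = 27)
(-1105 - 1014)² + X(y) = (-1105 - 1014)² + 27 = (-2119)² + 27 = 4490161 + 27 = 4490188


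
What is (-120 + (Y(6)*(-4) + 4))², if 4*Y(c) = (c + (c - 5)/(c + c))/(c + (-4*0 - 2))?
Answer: 31820881/2304 ≈ 13811.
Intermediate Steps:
Y(c) = (c + (-5 + c)/(2*c))/(4*(-2 + c)) (Y(c) = ((c + (c - 5)/(c + c))/(c + (-4*0 - 2)))/4 = ((c + (-5 + c)/((2*c)))/(c + (0 - 2)))/4 = ((c + (-5 + c)*(1/(2*c)))/(c - 2))/4 = ((c + (-5 + c)/(2*c))/(-2 + c))/4 = (c + (-5 + c)/(2*c))/(4*(-2 + c)))
(-120 + (Y(6)*(-4) + 4))² = (-120 + (((⅛)*(-5 + 6 + 2*6²)/(6*(-2 + 6)))*(-4) + 4))² = (-120 + (((⅛)*(⅙)*(-5 + 6 + 2*36)/4)*(-4) + 4))² = (-120 + (((⅛)*(⅙)*(¼)*(-5 + 6 + 72))*(-4) + 4))² = (-120 + (((⅛)*(⅙)*(¼)*73)*(-4) + 4))² = (-120 + ((73/192)*(-4) + 4))² = (-120 + (-73/48 + 4))² = (-120 + 119/48)² = (-5641/48)² = 31820881/2304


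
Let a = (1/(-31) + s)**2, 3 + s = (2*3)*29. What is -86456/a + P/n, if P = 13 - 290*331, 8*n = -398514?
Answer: -721391988439/699641141250 ≈ -1.0311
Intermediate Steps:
n = -199257/4 (n = (1/8)*(-398514) = -199257/4 ≈ -49814.)
P = -95977 (P = 13 - 95990 = -95977)
s = 171 (s = -3 + (2*3)*29 = -3 + 6*29 = -3 + 174 = 171)
a = 28090000/961 (a = (1/(-31) + 171)**2 = (-1/31 + 171)**2 = (5300/31)**2 = 28090000/961 ≈ 29230.)
-86456/a + P/n = -86456/28090000/961 - 95977/(-199257/4) = -86456*961/28090000 - 95977*(-4/199257) = -10385527/3511250 + 383908/199257 = -721391988439/699641141250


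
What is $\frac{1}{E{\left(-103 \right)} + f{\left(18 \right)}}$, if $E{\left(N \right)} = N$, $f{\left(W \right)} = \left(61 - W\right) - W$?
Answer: $- \frac{1}{78} \approx -0.012821$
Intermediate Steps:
$f{\left(W \right)} = 61 - 2 W$
$\frac{1}{E{\left(-103 \right)} + f{\left(18 \right)}} = \frac{1}{-103 + \left(61 - 36\right)} = \frac{1}{-103 + 25} = \frac{1}{-78} = - \frac{1}{78}$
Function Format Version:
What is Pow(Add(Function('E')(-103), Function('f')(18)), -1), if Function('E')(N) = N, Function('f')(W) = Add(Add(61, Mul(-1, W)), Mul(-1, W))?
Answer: Rational(-1, 78) ≈ -0.012821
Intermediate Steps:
Function('f')(W) = Add(61, Mul(-2, W))
Pow(Add(Function('E')(-103), Function('f')(18)), -1) = Pow(Add(-103, Add(61, Mul(-2, 18))), -1) = Pow(Add(-103, Add(61, -36)), -1) = Pow(Add(-103, 25), -1) = Pow(-78, -1) = Rational(-1, 78)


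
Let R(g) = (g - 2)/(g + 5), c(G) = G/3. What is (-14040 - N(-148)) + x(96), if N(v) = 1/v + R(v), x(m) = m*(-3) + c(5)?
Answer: -909673727/63492 ≈ -14327.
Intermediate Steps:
c(G) = G/3 (c(G) = G*(⅓) = G/3)
x(m) = 5/3 - 3*m (x(m) = m*(-3) + (⅓)*5 = -3*m + 5/3 = 5/3 - 3*m)
R(g) = (-2 + g)/(5 + g)
N(v) = 1/v + (-2 + v)/(5 + v)
(-14040 - N(-148)) + x(96) = (-14040 - (5 + (-148)² - 1*(-148))/((-148)*(5 - 148))) + (5/3 - 3*96) = (-14040 - (-1)*(5 + 21904 + 148)/(148*(-143))) + (5/3 - 288) = (-14040 - (-1)*(-1)*22057/(148*143)) - 859/3 = (-14040 - 1*22057/21164) - 859/3 = (-14040 - 22057/21164) - 859/3 = -297164617/21164 - 859/3 = -909673727/63492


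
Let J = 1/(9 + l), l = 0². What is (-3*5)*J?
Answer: -5/3 ≈ -1.6667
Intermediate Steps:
l = 0
J = ⅑ (J = 1/(9 + 0) = 1/9 = ⅑ ≈ 0.11111)
(-3*5)*J = -3*5*(⅑) = -15*⅑ = -5/3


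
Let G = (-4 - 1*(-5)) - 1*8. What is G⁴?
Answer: 2401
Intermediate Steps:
G = -7 (G = (-4 + 5) - 8 = 1 - 8 = -7)
G⁴ = (-7)⁴ = 2401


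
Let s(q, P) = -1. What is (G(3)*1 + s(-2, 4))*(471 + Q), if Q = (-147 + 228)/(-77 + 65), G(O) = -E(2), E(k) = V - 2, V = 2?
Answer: -1857/4 ≈ -464.25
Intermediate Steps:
E(k) = 0 (E(k) = 2 - 2 = 0)
G(O) = 0 (G(O) = -1*0 = 0)
Q = -27/4 (Q = 81/(-12) = 81*(-1/12) = -27/4 ≈ -6.7500)
(G(3)*1 + s(-2, 4))*(471 + Q) = (0*1 - 1)*(471 - 27/4) = (0 - 1)*(1857/4) = -1*1857/4 = -1857/4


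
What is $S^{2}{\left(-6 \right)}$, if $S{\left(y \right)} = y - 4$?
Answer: $100$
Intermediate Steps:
$S{\left(y \right)} = -4 + y$ ($S{\left(y \right)} = y - 4 = -4 + y$)
$S^{2}{\left(-6 \right)} = \left(-4 - 6\right)^{2} = \left(-10\right)^{2} = 100$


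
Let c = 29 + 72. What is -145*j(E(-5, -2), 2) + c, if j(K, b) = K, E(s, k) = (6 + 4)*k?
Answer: 3001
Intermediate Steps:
E(s, k) = 10*k
c = 101
-145*j(E(-5, -2), 2) + c = -1450*(-2) + 101 = -145*(-20) + 101 = 2900 + 101 = 3001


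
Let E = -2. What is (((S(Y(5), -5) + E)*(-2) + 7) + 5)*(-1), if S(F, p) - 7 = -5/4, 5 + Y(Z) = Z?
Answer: -9/2 ≈ -4.5000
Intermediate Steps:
Y(Z) = -5 + Z
S(F, p) = 23/4 (S(F, p) = 7 - 5/4 = 23/4)
(((S(Y(5), -5) + E)*(-2) + 7) + 5)*(-1) = (((23/4 - 2)*(-2) + 7) + 5)*(-1) = (((15/4)*(-2) + 7) + 5)*(-1) = ((-15/2 + 7) + 5)*(-1) = (-1/2 + 5)*(-1) = (9/2)*(-1) = -9/2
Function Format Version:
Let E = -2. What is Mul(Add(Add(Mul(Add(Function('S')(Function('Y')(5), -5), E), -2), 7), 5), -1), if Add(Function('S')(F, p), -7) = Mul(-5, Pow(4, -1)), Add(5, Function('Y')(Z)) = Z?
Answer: Rational(-9, 2) ≈ -4.5000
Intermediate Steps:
Function('Y')(Z) = Add(-5, Z)
Function('S')(F, p) = Rational(23, 4) (Function('S')(F, p) = Add(7, Mul(-5, Pow(4, -1))) = Add(7, Mul(-5, Rational(1, 4))) = Add(7, Rational(-5, 4)) = Rational(23, 4))
Mul(Add(Add(Mul(Add(Function('S')(Function('Y')(5), -5), E), -2), 7), 5), -1) = Mul(Add(Add(Mul(Add(Rational(23, 4), -2), -2), 7), 5), -1) = Mul(Add(Add(Mul(Rational(15, 4), -2), 7), 5), -1) = Mul(Add(Add(Rational(-15, 2), 7), 5), -1) = Mul(Add(Rational(-1, 2), 5), -1) = Mul(Rational(9, 2), -1) = Rational(-9, 2)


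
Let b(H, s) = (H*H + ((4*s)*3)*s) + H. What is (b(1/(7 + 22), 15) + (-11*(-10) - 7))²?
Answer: 5557113166609/707281 ≈ 7.8570e+6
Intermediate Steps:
b(H, s) = H + H² + 12*s² (b(H, s) = (H² + (12*s)*s) + H = (H² + 12*s²) + H = H + H² + 12*s²)
(b(1/(7 + 22), 15) + (-11*(-10) - 7))² = ((1/(7 + 22) + (1/(7 + 22))² + 12*15²) + (-11*(-10) - 7))² = ((1/29 + (1/29)² + 12*225) + (110 - 7))² = ((1/29 + (1/29)² + 2700) + 103)² = ((1/29 + 1/841 + 2700) + 103)² = (2270730/841 + 103)² = (2357353/841)² = 5557113166609/707281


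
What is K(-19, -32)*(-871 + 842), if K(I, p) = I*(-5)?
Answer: -2755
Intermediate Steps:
K(I, p) = -5*I
K(-19, -32)*(-871 + 842) = (-5*(-19))*(-871 + 842) = 95*(-29) = -2755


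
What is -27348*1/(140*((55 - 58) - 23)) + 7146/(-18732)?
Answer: 103374/14495 ≈ 7.1317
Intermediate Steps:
-27348*1/(140*((55 - 58) - 23)) + 7146/(-18732) = -27348*1/(140*(-3 - 23)) + 7146*(-1/18732) = -27348/((-26*140)) - 1191/3122 = -27348/(-3640) - 1191/3122 = -27348*(-1/3640) - 1191/3122 = 6837/910 - 1191/3122 = 103374/14495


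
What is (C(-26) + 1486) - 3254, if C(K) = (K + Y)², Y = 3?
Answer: -1239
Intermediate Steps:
C(K) = (3 + K)² (C(K) = (K + 3)² = (3 + K)²)
(C(-26) + 1486) - 3254 = ((3 - 26)² + 1486) - 3254 = ((-23)² + 1486) - 3254 = (529 + 1486) - 3254 = 2015 - 3254 = -1239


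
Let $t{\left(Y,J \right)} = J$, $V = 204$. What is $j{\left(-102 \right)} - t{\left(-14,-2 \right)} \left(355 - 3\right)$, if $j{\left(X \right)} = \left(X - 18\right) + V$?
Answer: $788$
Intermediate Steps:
$j{\left(X \right)} = 186 + X$ ($j{\left(X \right)} = \left(X - 18\right) + 204 = \left(-18 + X\right) + 204 = 186 + X$)
$j{\left(-102 \right)} - t{\left(-14,-2 \right)} \left(355 - 3\right) = \left(186 - 102\right) - - 2 \left(355 - 3\right) = 84 - \left(-2\right) 352 = 84 - -704 = 84 + 704 = 788$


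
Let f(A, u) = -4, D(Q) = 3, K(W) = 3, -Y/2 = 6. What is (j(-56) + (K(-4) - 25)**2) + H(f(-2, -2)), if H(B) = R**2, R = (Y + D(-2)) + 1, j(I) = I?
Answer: 492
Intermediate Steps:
Y = -12 (Y = -2*6 = -12)
R = -8 (R = (-12 + 3) + 1 = -9 + 1 = -8)
H(B) = 64 (H(B) = (-8)**2 = 64)
(j(-56) + (K(-4) - 25)**2) + H(f(-2, -2)) = (-56 + (3 - 25)**2) + 64 = (-56 + (-22)**2) + 64 = (-56 + 484) + 64 = 428 + 64 = 492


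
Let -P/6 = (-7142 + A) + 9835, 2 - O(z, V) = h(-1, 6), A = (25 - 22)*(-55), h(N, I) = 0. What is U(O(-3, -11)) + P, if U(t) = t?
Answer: -15166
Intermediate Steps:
A = -165 (A = 3*(-55) = -165)
O(z, V) = 2 (O(z, V) = 2 - 1*0 = 2 + 0 = 2)
P = -15168 (P = -6*((-7142 - 165) + 9835) = -6*(-7307 + 9835) = -6*2528 = -15168)
U(O(-3, -11)) + P = 2 - 15168 = -15166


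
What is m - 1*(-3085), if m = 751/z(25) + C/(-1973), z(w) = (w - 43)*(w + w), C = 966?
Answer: 5475683377/1775700 ≈ 3083.7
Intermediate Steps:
z(w) = 2*w*(-43 + w) (z(w) = (-43 + w)*(2*w) = 2*w*(-43 + w))
m = -2351123/1775700 (m = 751/((2*25*(-43 + 25))) + 966/(-1973) = 751/((2*25*(-18))) + 966*(-1/1973) = 751/(-900) - 966/1973 = 751*(-1/900) - 966/1973 = -751/900 - 966/1973 = -2351123/1775700 ≈ -1.3241)
m - 1*(-3085) = -2351123/1775700 - 1*(-3085) = -2351123/1775700 + 3085 = 5475683377/1775700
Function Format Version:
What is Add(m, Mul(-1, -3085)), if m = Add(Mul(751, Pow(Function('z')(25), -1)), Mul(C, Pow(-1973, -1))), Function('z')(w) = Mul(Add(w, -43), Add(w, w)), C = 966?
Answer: Rational(5475683377, 1775700) ≈ 3083.7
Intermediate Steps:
Function('z')(w) = Mul(2, w, Add(-43, w)) (Function('z')(w) = Mul(Add(-43, w), Mul(2, w)) = Mul(2, w, Add(-43, w)))
m = Rational(-2351123, 1775700) (m = Add(Mul(751, Pow(Mul(2, 25, Add(-43, 25)), -1)), Mul(966, Pow(-1973, -1))) = Add(Mul(751, Pow(Mul(2, 25, -18), -1)), Mul(966, Rational(-1, 1973))) = Add(Mul(751, Pow(-900, -1)), Rational(-966, 1973)) = Add(Mul(751, Rational(-1, 900)), Rational(-966, 1973)) = Add(Rational(-751, 900), Rational(-966, 1973)) = Rational(-2351123, 1775700) ≈ -1.3241)
Add(m, Mul(-1, -3085)) = Add(Rational(-2351123, 1775700), Mul(-1, -3085)) = Add(Rational(-2351123, 1775700), 3085) = Rational(5475683377, 1775700)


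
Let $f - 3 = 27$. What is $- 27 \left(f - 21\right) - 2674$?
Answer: $-2917$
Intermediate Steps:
$f = 30$ ($f = 3 + 27 = 30$)
$- 27 \left(f - 21\right) - 2674 = - 27 \left(30 - 21\right) - 2674 = \left(-27\right) 9 - 2674 = -243 - 2674 = -2917$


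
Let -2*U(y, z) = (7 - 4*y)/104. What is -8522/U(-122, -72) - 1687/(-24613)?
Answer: 43629248153/12183435 ≈ 3581.0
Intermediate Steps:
U(y, z) = -7/208 + y/52 (U(y, z) = -(7 - 4*y)/(2*104) = -(7/104 - y/26)/2 = -7/208 + y/52)
-8522/U(-122, -72) - 1687/(-24613) = -8522/(-7/208 + (1/52)*(-122)) - 1687/(-24613) = -8522/(-7/208 - 61/26) - 1687*(-1/24613) = -8522/(-495/208) + 1687/24613 = -8522*(-208/495) + 1687/24613 = 1772576/495 + 1687/24613 = 43629248153/12183435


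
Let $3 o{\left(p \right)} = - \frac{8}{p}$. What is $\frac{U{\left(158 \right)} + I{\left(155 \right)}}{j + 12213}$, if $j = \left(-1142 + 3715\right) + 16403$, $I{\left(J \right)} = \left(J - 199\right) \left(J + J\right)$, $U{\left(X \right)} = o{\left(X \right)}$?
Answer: $- \frac{3232684}{7391793} \approx -0.43733$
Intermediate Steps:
$o{\left(p \right)} = - \frac{8}{3 p}$ ($o{\left(p \right)} = \frac{\left(-8\right) \frac{1}{p}}{3} = - \frac{8}{3 p}$)
$U{\left(X \right)} = - \frac{8}{3 X}$
$I{\left(J \right)} = 2 J \left(-199 + J\right)$ ($I{\left(J \right)} = \left(-199 + J\right) 2 J = 2 J \left(-199 + J\right)$)
$j = 18976$ ($j = 2573 + 16403 = 18976$)
$\frac{U{\left(158 \right)} + I{\left(155 \right)}}{j + 12213} = \frac{- \frac{8}{3 \cdot 158} + 2 \cdot 155 \left(-199 + 155\right)}{18976 + 12213} = \frac{\left(- \frac{8}{3}\right) \frac{1}{158} + 2 \cdot 155 \left(-44\right)}{31189} = \left(- \frac{4}{237} - 13640\right) \frac{1}{31189} = \left(- \frac{3232684}{237}\right) \frac{1}{31189} = - \frac{3232684}{7391793}$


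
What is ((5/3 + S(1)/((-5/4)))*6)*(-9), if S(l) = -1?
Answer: -666/5 ≈ -133.20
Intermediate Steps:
((5/3 + S(1)/((-5/4)))*6)*(-9) = ((5/3 - 1/((-5/4)))*6)*(-9) = ((5*(⅓) - 1/((-5*¼)))*6)*(-9) = ((5/3 - 1/(-5/4))*6)*(-9) = ((5/3 - 1*(-⅘))*6)*(-9) = ((5/3 + ⅘)*6)*(-9) = ((37/15)*6)*(-9) = (74/5)*(-9) = -666/5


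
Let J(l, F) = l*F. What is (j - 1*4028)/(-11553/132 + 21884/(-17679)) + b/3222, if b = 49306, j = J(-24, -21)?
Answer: 6118289229089/111231051975 ≈ 55.005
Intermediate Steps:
J(l, F) = F*l
j = 504 (j = -21*(-24) = 504)
(j - 1*4028)/(-11553/132 + 21884/(-17679)) + b/3222 = (504 - 1*4028)/(-11553/132 + 21884/(-17679)) + 49306/3222 = (504 - 4028)/(-11553*1/132 + 21884*(-1/17679)) + 49306*(1/3222) = -3524/(-3851/44 - 21884/17679) + 24653/1611 = -3524/(-69044725/777876) + 24653/1611 = -3524*(-777876/69044725) + 24653/1611 = 2741235024/69044725 + 24653/1611 = 6118289229089/111231051975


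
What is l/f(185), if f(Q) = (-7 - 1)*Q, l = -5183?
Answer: 5183/1480 ≈ 3.5020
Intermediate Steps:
f(Q) = -8*Q
l/f(185) = -5183/((-8*185)) = -5183/(-1480) = -5183*(-1/1480) = 5183/1480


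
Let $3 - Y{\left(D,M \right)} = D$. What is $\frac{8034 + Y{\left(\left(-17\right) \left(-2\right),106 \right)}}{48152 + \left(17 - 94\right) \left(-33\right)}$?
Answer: $\frac{8003}{50693} \approx 0.15787$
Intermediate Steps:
$Y{\left(D,M \right)} = 3 - D$
$\frac{8034 + Y{\left(\left(-17\right) \left(-2\right),106 \right)}}{48152 + \left(17 - 94\right) \left(-33\right)} = \frac{8034 + \left(3 - \left(-17\right) \left(-2\right)\right)}{48152 + \left(17 - 94\right) \left(-33\right)} = \frac{8034 + \left(3 - 34\right)}{48152 - -2541} = \frac{8034 + \left(3 - 34\right)}{48152 + 2541} = \frac{8034 - 31}{50693} = 8003 \cdot \frac{1}{50693} = \frac{8003}{50693}$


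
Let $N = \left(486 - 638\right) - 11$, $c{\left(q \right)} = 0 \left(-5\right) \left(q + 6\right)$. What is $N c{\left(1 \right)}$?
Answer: $0$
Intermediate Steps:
$c{\left(q \right)} = 0$ ($c{\left(q \right)} = 0 \left(6 + q\right) = 0$)
$N = -163$ ($N = -152 - 11 = -163$)
$N c{\left(1 \right)} = \left(-163\right) 0 = 0$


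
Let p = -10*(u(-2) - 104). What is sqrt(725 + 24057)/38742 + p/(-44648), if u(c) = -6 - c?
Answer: -135/5581 + sqrt(24782)/38742 ≈ -0.020126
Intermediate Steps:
p = 1080 (p = -10*((-6 - 1*(-2)) - 104) = -10*((-6 + 2) - 104) = -10*(-4 - 104) = -10*(-108) = 1080)
sqrt(725 + 24057)/38742 + p/(-44648) = sqrt(725 + 24057)/38742 + 1080/(-44648) = sqrt(24782)*(1/38742) + 1080*(-1/44648) = sqrt(24782)/38742 - 135/5581 = -135/5581 + sqrt(24782)/38742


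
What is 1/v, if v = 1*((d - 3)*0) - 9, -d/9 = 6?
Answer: -⅑ ≈ -0.11111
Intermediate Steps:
d = -54 (d = -9*6 = -54)
v = -9 (v = 1*((-54 - 3)*0) - 9 = 1*(-57*0) - 9 = 1*0 - 9 = 0 - 9 = -9)
1/v = 1/(-9) = -⅑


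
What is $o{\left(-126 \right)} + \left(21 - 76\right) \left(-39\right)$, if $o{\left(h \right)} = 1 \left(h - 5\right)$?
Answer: $2014$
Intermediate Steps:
$o{\left(h \right)} = -5 + h$ ($o{\left(h \right)} = 1 \left(-5 + h\right) = -5 + h$)
$o{\left(-126 \right)} + \left(21 - 76\right) \left(-39\right) = \left(-5 - 126\right) + \left(21 - 76\right) \left(-39\right) = -131 - -2145 = -131 + 2145 = 2014$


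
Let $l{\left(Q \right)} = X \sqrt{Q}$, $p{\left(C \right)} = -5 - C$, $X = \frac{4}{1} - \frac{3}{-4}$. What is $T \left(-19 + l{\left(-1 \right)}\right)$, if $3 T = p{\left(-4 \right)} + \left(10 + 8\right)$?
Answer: $- \frac{323}{3} + \frac{323 i}{12} \approx -107.67 + 26.917 i$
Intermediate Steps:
$X = \frac{19}{4}$ ($X = 4 \cdot 1 - - \frac{3}{4} = 4 + \frac{3}{4} = \frac{19}{4} \approx 4.75$)
$l{\left(Q \right)} = \frac{19 \sqrt{Q}}{4}$
$T = \frac{17}{3}$ ($T = \frac{\left(-5 - -4\right) + \left(10 + 8\right)}{3} = \frac{\left(-5 + 4\right) + 18}{3} = \frac{-1 + 18}{3} = \frac{1}{3} \cdot 17 = \frac{17}{3} \approx 5.6667$)
$T \left(-19 + l{\left(-1 \right)}\right) = \frac{17 \left(-19 + \frac{19 \sqrt{-1}}{4}\right)}{3} = \frac{17 \left(-19 + \frac{19 i}{4}\right)}{3} = - \frac{323}{3} + \frac{323 i}{12}$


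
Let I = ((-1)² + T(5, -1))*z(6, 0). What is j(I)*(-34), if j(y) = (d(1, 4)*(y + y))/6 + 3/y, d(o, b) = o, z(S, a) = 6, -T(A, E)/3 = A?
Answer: 13345/14 ≈ 953.21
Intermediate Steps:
T(A, E) = -3*A
I = -84 (I = ((-1)² - 3*5)*6 = (1 - 15)*6 = -14*6 = -84)
j(y) = 3/y + y/3 (j(y) = (1*(y + y))/6 + 3/y = (1*(2*y))*(⅙) + 3/y = (2*y)*(⅙) + 3/y = y/3 + 3/y = 3/y + y/3)
j(I)*(-34) = (3/(-84) + (⅓)*(-84))*(-34) = (3*(-1/84) - 28)*(-34) = (-1/28 - 28)*(-34) = -785/28*(-34) = 13345/14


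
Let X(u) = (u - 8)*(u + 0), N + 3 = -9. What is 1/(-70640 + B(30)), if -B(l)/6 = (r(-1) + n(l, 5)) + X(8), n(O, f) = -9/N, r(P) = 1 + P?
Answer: -2/141289 ≈ -1.4155e-5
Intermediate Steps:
N = -12 (N = -3 - 9 = -12)
X(u) = u*(-8 + u) (X(u) = (-8 + u)*u = u*(-8 + u))
n(O, f) = 3/4 (n(O, f) = -9/(-12) = -9*(-1/12) = 3/4)
B(l) = -9/2 (B(l) = -6*(((1 - 1) + 3/4) + 8*(-8 + 8)) = -6*((0 + 3/4) + 8*0) = -6*(3/4 + 0) = -6*3/4 = -9/2)
1/(-70640 + B(30)) = 1/(-70640 - 9/2) = 1/(-141289/2) = -2/141289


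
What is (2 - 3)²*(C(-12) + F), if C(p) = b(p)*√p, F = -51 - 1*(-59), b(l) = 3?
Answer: 8 + 6*I*√3 ≈ 8.0 + 10.392*I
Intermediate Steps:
F = 8 (F = -51 + 59 = 8)
C(p) = 3*√p
(2 - 3)²*(C(-12) + F) = (2 - 3)²*(3*√(-12) + 8) = (-1)²*(3*(2*I*√3) + 8) = 1*(6*I*√3 + 8) = 1*(8 + 6*I*√3) = 8 + 6*I*√3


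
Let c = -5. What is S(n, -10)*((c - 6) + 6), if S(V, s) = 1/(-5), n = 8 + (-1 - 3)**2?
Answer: 1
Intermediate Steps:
n = 24 (n = 8 + (-4)**2 = 8 + 16 = 24)
S(V, s) = -1/5
S(n, -10)*((c - 6) + 6) = -((-5 - 6) + 6)/5 = -(-11 + 6)/5 = -1/5*(-5) = 1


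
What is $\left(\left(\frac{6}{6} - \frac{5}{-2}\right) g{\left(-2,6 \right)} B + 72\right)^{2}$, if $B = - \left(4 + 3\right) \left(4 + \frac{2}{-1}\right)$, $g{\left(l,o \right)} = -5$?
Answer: $100489$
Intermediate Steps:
$B = -14$ ($B = - 7 \left(4 + 2 \left(-1\right)\right) = - 7 \left(4 - 2\right) = - 7 \cdot 2 = \left(-1\right) 14 = -14$)
$\left(\left(\frac{6}{6} - \frac{5}{-2}\right) g{\left(-2,6 \right)} B + 72\right)^{2} = \left(\left(\frac{6}{6} - \frac{5}{-2}\right) \left(-5\right) \left(-14\right) + 72\right)^{2} = \left(\left(6 \cdot \frac{1}{6} - - \frac{5}{2}\right) \left(-5\right) \left(-14\right) + 72\right)^{2} = \left(\left(1 + \frac{5}{2}\right) \left(-5\right) \left(-14\right) + 72\right)^{2} = \left(\frac{7}{2} \left(-5\right) \left(-14\right) + 72\right)^{2} = \left(\left(- \frac{35}{2}\right) \left(-14\right) + 72\right)^{2} = \left(245 + 72\right)^{2} = 317^{2} = 100489$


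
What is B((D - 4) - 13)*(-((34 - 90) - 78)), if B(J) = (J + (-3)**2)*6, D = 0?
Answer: -6432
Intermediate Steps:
B(J) = 54 + 6*J (B(J) = (J + 9)*6 = (9 + J)*6 = 54 + 6*J)
B((D - 4) - 13)*(-((34 - 90) - 78)) = (54 + 6*((0 - 4) - 13))*(-((34 - 90) - 78)) = (54 + 6*(-4 - 13))*(-(-56 - 78)) = (54 + 6*(-17))*(-1*(-134)) = (54 - 102)*134 = -48*134 = -6432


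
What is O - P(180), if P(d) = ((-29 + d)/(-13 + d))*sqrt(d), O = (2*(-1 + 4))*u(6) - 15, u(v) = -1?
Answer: -21 - 906*sqrt(5)/167 ≈ -33.131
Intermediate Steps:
O = -21 (O = (2*(-1 + 4))*(-1) - 15 = (2*3)*(-1) - 15 = 6*(-1) - 15 = -6 - 15 = -21)
P(d) = sqrt(d)*(-29 + d)/(-13 + d) (P(d) = ((-29 + d)/(-13 + d))*sqrt(d) = sqrt(d)*(-29 + d)/(-13 + d))
O - P(180) = -21 - sqrt(180)*(-29 + 180)/(-13 + 180) = -21 - 6*sqrt(5)*151/167 = -21 - 906*sqrt(5)/167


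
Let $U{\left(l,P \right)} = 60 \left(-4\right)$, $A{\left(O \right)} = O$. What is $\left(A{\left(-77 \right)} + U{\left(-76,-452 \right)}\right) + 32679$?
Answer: $32362$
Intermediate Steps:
$U{\left(l,P \right)} = -240$
$\left(A{\left(-77 \right)} + U{\left(-76,-452 \right)}\right) + 32679 = \left(-77 - 240\right) + 32679 = -317 + 32679 = 32362$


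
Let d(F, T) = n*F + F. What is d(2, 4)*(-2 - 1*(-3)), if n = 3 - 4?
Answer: 0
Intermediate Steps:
n = -1
d(F, T) = 0 (d(F, T) = -F + F = 0)
d(2, 4)*(-2 - 1*(-3)) = 0*(-2 - 1*(-3)) = 0*(-2 + 3) = 0*1 = 0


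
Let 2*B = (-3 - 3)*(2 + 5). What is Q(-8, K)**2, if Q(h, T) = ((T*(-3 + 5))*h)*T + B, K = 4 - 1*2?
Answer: 7225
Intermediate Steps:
K = 2 (K = 4 - 2 = 2)
B = -21 (B = ((-3 - 3)*(2 + 5))/2 = (-6*7)/2 = (1/2)*(-42) = -21)
Q(h, T) = -21 + 2*h*T**2 (Q(h, T) = ((T*(-3 + 5))*h)*T - 21 = ((T*2)*h)*T - 21 = ((2*T)*h)*T - 21 = (2*T*h)*T - 21 = 2*h*T**2 - 21 = -21 + 2*h*T**2)
Q(-8, K)**2 = (-21 + 2*(-8)*2**2)**2 = (-21 + 2*(-8)*4)**2 = (-21 - 64)**2 = (-85)**2 = 7225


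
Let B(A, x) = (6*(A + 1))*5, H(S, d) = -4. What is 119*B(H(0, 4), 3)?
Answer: -10710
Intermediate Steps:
B(A, x) = 30 + 30*A (B(A, x) = (6*(1 + A))*5 = (6 + 6*A)*5 = 30 + 30*A)
119*B(H(0, 4), 3) = 119*(30 + 30*(-4)) = 119*(30 - 120) = 119*(-90) = -10710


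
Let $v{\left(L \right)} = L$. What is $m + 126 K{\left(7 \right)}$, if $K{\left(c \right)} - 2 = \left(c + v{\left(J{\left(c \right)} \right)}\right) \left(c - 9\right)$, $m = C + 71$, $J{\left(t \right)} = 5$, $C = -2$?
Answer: $-2703$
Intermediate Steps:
$m = 69$ ($m = -2 + 71 = 69$)
$K{\left(c \right)} = 2 + \left(-9 + c\right) \left(5 + c\right)$ ($K{\left(c \right)} = 2 + \left(c + 5\right) \left(c - 9\right) = 2 + \left(5 + c\right) \left(-9 + c\right) = 2 + \left(-9 + c\right) \left(5 + c\right)$)
$m + 126 K{\left(7 \right)} = 69 + 126 \left(-43 + 7^{2} - 28\right) = 69 + 126 \left(-43 + 49 - 28\right) = 69 + 126 \left(-22\right) = 69 - 2772 = -2703$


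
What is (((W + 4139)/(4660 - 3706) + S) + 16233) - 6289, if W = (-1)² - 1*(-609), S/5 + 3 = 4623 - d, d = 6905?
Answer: -469375/318 ≈ -1476.0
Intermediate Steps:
S = -11425 (S = -15 + 5*(4623 - 1*6905) = -15 + 5*(4623 - 6905) = -15 + 5*(-2282) = -15 - 11410 = -11425)
W = 610 (W = 1 + 609 = 610)
(((W + 4139)/(4660 - 3706) + S) + 16233) - 6289 = (((610 + 4139)/(4660 - 3706) - 11425) + 16233) - 6289 = ((4749/954 - 11425) + 16233) - 6289 = ((4749*(1/954) - 11425) + 16233) - 6289 = ((1583/318 - 11425) + 16233) - 6289 = (-3631567/318 + 16233) - 6289 = 1530527/318 - 6289 = -469375/318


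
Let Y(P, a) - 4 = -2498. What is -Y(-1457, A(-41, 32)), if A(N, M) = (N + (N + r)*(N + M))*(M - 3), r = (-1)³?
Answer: 2494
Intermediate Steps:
r = -1
A(N, M) = (-3 + M)*(N + (-1 + N)*(M + N)) (A(N, M) = (N + (N - 1)*(N + M))*(M - 3) = (N + (-1 + N)*(M + N))*(-3 + M) = (-3 + M)*(N + (-1 + N)*(M + N)))
Y(P, a) = -2494 (Y(P, a) = 4 - 2498 = -2494)
-Y(-1457, A(-41, 32)) = -1*(-2494) = 2494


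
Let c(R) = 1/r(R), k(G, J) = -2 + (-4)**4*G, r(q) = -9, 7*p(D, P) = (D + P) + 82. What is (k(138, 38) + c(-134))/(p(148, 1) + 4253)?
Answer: 317933/38574 ≈ 8.2422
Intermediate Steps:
p(D, P) = 82/7 + D/7 + P/7 (p(D, P) = ((D + P) + 82)/7 = (82 + D + P)/7 = 82/7 + D/7 + P/7)
k(G, J) = -2 + 256*G
c(R) = -1/9 (c(R) = 1/(-9) = -1/9)
(k(138, 38) + c(-134))/(p(148, 1) + 4253) = ((-2 + 256*138) - 1/9)/((82/7 + (1/7)*148 + (1/7)*1) + 4253) = ((-2 + 35328) - 1/9)/((82/7 + 148/7 + 1/7) + 4253) = (35326 - 1/9)/(33 + 4253) = (317933/9)/4286 = (317933/9)*(1/4286) = 317933/38574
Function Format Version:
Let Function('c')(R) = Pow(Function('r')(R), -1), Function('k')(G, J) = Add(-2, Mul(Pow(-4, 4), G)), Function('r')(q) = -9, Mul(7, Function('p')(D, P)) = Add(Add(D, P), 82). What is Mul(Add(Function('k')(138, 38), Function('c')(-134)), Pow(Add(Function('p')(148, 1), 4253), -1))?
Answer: Rational(317933, 38574) ≈ 8.2422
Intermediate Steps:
Function('p')(D, P) = Add(Rational(82, 7), Mul(Rational(1, 7), D), Mul(Rational(1, 7), P)) (Function('p')(D, P) = Mul(Rational(1, 7), Add(Add(D, P), 82)) = Mul(Rational(1, 7), Add(82, D, P)) = Add(Rational(82, 7), Mul(Rational(1, 7), D), Mul(Rational(1, 7), P)))
Function('k')(G, J) = Add(-2, Mul(256, G))
Function('c')(R) = Rational(-1, 9) (Function('c')(R) = Pow(-9, -1) = Rational(-1, 9))
Mul(Add(Function('k')(138, 38), Function('c')(-134)), Pow(Add(Function('p')(148, 1), 4253), -1)) = Mul(Add(Add(-2, Mul(256, 138)), Rational(-1, 9)), Pow(Add(Add(Rational(82, 7), Mul(Rational(1, 7), 148), Mul(Rational(1, 7), 1)), 4253), -1)) = Mul(Add(Add(-2, 35328), Rational(-1, 9)), Pow(Add(Add(Rational(82, 7), Rational(148, 7), Rational(1, 7)), 4253), -1)) = Mul(Add(35326, Rational(-1, 9)), Pow(Add(33, 4253), -1)) = Mul(Rational(317933, 9), Pow(4286, -1)) = Mul(Rational(317933, 9), Rational(1, 4286)) = Rational(317933, 38574)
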